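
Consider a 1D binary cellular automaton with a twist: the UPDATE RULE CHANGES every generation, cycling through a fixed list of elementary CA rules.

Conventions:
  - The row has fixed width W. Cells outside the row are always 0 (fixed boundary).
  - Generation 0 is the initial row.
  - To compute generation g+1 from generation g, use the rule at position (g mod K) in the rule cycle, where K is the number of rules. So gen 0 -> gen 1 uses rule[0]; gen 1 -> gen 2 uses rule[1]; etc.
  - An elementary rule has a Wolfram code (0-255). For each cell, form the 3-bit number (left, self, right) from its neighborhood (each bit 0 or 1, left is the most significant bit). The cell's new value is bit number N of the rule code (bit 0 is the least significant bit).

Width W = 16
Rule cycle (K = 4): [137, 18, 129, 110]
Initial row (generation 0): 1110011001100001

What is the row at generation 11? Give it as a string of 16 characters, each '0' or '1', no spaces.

Answer: 1100001111111000

Derivation:
Gen 0: 1110011001100001
Gen 1 (rule 137): 1100010001001100
Gen 2 (rule 18): 0010101010110010
Gen 3 (rule 129): 1000000000000000
Gen 4 (rule 110): 1000000000000000
Gen 5 (rule 137): 0011111111111111
Gen 6 (rule 18): 0100000000000000
Gen 7 (rule 129): 0001111111111111
Gen 8 (rule 110): 0011000000000001
Gen 9 (rule 137): 1010011111111100
Gen 10 (rule 18): 0001100000000010
Gen 11 (rule 129): 1100001111111000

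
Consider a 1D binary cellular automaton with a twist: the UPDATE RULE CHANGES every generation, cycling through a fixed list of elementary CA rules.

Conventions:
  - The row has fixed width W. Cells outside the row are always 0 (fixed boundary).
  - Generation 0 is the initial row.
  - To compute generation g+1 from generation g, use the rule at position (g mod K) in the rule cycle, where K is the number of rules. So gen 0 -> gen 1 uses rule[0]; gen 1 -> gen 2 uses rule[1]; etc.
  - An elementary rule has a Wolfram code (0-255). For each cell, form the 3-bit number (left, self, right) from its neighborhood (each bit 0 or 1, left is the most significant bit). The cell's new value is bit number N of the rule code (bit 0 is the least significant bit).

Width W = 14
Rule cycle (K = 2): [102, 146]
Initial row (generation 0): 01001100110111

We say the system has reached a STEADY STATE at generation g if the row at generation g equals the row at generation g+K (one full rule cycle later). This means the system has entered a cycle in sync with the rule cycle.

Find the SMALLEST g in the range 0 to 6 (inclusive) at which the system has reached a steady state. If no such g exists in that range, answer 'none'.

Gen 0: 01001100110111
Gen 1 (rule 102): 11010101011001
Gen 2 (rule 146): 00000000000110
Gen 3 (rule 102): 00000000001010
Gen 4 (rule 146): 00000000010001
Gen 5 (rule 102): 00000000110011
Gen 6 (rule 146): 00000001001100
Gen 7 (rule 102): 00000011010100
Gen 8 (rule 146): 00000100000010

Answer: none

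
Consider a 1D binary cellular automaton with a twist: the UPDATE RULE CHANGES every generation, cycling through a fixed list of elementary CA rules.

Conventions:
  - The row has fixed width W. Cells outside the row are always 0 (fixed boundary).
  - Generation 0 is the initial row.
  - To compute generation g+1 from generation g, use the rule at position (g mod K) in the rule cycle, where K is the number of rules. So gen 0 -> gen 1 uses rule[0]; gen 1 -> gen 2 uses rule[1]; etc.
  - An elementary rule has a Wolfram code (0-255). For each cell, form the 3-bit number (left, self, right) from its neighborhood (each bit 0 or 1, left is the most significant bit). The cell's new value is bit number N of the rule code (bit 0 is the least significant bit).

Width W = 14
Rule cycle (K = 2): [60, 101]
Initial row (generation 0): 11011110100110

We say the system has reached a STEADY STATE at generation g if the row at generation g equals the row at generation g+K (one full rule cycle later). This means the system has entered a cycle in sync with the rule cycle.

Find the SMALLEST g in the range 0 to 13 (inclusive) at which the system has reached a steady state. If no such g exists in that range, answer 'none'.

Gen 0: 11011110100110
Gen 1 (rule 60): 10110001110101
Gen 2 (rule 101): 11010100011111
Gen 3 (rule 60): 10111110010000
Gen 4 (rule 101): 11000010010111
Gen 5 (rule 60): 10100011011100
Gen 6 (rule 101): 11101001100101
Gen 7 (rule 60): 10011101010111
Gen 8 (rule 101): 10000111111001
Gen 9 (rule 60): 11000100000101
Gen 10 (rule 101): 01010101110111
Gen 11 (rule 60): 01111111001100
Gen 12 (rule 101): 00000001000101
Gen 13 (rule 60): 00000001100111
Gen 14 (rule 101): 11111100100001
Gen 15 (rule 60): 10000010110001

Answer: none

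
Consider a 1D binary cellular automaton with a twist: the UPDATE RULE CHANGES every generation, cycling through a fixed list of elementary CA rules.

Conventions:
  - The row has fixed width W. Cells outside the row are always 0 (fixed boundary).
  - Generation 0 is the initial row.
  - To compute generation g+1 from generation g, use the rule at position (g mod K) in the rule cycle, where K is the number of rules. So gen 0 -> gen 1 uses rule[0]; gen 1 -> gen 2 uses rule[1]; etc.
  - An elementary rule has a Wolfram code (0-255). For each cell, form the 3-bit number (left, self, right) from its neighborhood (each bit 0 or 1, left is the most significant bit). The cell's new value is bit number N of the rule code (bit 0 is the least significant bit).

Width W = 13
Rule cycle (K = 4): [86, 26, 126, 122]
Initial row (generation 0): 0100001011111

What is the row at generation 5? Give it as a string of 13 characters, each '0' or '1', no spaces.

Answer: 1110011100101

Derivation:
Gen 0: 0100001011111
Gen 1 (rule 86): 1110011000001
Gen 2 (rule 26): 1001110100010
Gen 3 (rule 126): 1111011110111
Gen 4 (rule 122): 1001110011101
Gen 5 (rule 86): 1110011100101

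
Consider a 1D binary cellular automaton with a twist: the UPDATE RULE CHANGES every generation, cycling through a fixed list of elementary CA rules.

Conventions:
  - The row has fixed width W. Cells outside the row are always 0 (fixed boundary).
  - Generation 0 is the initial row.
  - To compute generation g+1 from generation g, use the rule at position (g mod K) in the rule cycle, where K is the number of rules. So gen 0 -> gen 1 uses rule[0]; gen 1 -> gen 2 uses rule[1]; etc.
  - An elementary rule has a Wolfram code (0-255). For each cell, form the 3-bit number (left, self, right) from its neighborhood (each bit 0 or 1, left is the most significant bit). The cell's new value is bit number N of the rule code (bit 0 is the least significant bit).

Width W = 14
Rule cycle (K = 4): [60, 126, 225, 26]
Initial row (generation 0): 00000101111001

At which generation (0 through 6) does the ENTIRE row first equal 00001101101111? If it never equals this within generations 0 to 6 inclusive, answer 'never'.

Answer: 2

Derivation:
Gen 0: 00000101111001
Gen 1 (rule 60): 00000111000101
Gen 2 (rule 126): 00001101101111
Gen 3 (rule 225): 11100110110111
Gen 4 (rule 26): 10011100100100
Gen 5 (rule 60): 11010010110110
Gen 6 (rule 126): 11111111111111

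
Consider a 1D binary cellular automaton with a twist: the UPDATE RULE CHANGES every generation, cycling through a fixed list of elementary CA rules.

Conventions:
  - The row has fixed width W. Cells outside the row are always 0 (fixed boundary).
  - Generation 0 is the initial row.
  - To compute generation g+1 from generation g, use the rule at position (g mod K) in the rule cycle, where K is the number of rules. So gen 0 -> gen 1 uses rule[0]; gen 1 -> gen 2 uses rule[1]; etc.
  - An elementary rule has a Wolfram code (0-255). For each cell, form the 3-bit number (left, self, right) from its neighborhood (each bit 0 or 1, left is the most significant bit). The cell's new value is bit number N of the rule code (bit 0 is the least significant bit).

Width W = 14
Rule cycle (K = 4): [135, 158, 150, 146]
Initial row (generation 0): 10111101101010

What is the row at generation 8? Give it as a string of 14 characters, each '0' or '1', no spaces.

Answer: 01000100000110

Derivation:
Gen 0: 10111101101010
Gen 1 (rule 135): 10011000001010
Gen 2 (rule 158): 11110100011011
Gen 3 (rule 150): 01100110100000
Gen 4 (rule 146): 10011000010000
Gen 5 (rule 135): 10100011110111
Gen 6 (rule 158): 10110111100110
Gen 7 (rule 150): 10000011011001
Gen 8 (rule 146): 01000100000110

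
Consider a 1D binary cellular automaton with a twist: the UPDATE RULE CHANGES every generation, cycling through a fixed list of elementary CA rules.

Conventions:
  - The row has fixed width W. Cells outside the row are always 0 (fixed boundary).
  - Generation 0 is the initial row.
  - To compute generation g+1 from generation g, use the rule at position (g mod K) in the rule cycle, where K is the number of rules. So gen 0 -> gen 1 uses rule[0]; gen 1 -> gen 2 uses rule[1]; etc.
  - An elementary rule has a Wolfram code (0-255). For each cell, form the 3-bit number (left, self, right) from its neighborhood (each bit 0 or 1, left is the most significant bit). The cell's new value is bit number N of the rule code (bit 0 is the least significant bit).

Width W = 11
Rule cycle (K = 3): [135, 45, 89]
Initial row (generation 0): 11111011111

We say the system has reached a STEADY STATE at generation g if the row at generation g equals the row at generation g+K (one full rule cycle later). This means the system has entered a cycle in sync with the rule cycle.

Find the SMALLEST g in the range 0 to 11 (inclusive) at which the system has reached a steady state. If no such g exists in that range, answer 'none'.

Gen 0: 11111011111
Gen 1 (rule 135): 01110001110
Gen 2 (rule 45): 01000101000
Gen 3 (rule 89): 00110000111
Gen 4 (rule 135): 11000111010
Gen 5 (rule 45): 10010100110
Gen 6 (rule 89): 01000010111
Gen 7 (rule 135): 11011110010
Gen 8 (rule 45): 10110000010
Gen 9 (rule 89): 00111111001
Gen 10 (rule 135): 11011110011
Gen 11 (rule 45): 10110000010
Gen 12 (rule 89): 00111111001
Gen 13 (rule 135): 11011110011
Gen 14 (rule 45): 10110000010

Answer: 8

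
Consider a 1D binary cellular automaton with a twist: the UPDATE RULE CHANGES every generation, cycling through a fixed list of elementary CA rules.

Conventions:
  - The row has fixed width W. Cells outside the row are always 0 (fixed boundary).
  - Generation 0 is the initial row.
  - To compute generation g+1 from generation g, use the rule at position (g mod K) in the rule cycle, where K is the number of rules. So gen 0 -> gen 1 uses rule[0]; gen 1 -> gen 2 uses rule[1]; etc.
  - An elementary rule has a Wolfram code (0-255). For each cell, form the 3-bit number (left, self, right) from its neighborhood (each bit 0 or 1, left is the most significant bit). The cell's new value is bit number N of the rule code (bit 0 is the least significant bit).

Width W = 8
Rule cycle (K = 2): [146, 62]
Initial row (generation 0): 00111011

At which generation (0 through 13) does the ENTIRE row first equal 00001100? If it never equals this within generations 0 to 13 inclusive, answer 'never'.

Answer: never

Derivation:
Gen 0: 00111011
Gen 1 (rule 146): 01010000
Gen 2 (rule 62): 11111000
Gen 3 (rule 146): 01110100
Gen 4 (rule 62): 11001110
Gen 5 (rule 146): 00110101
Gen 6 (rule 62): 01101111
Gen 7 (rule 146): 10000110
Gen 8 (rule 62): 11001101
Gen 9 (rule 146): 00110000
Gen 10 (rule 62): 01101000
Gen 11 (rule 146): 10000100
Gen 12 (rule 62): 11001110
Gen 13 (rule 146): 00110101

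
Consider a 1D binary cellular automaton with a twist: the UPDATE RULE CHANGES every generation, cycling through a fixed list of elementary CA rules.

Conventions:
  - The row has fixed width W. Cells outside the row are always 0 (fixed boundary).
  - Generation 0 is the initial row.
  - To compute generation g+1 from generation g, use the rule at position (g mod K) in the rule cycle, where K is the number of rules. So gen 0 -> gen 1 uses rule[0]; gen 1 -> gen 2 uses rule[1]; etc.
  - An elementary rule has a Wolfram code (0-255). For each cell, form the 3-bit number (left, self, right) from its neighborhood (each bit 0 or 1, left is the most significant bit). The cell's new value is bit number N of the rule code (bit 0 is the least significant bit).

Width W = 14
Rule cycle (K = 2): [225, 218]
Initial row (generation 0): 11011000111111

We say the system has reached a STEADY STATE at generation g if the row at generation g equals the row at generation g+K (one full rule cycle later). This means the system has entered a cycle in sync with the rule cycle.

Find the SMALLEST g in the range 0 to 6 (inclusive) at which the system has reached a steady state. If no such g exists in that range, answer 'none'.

Gen 0: 11011000111111
Gen 1 (rule 225): 01101010011111
Gen 2 (rule 218): 11100001111111
Gen 3 (rule 225): 01101100111111
Gen 4 (rule 218): 11101111111111
Gen 5 (rule 225): 01110111111111
Gen 6 (rule 218): 11110111111111
Gen 7 (rule 225): 01111011111111
Gen 8 (rule 218): 11111011111111

Answer: none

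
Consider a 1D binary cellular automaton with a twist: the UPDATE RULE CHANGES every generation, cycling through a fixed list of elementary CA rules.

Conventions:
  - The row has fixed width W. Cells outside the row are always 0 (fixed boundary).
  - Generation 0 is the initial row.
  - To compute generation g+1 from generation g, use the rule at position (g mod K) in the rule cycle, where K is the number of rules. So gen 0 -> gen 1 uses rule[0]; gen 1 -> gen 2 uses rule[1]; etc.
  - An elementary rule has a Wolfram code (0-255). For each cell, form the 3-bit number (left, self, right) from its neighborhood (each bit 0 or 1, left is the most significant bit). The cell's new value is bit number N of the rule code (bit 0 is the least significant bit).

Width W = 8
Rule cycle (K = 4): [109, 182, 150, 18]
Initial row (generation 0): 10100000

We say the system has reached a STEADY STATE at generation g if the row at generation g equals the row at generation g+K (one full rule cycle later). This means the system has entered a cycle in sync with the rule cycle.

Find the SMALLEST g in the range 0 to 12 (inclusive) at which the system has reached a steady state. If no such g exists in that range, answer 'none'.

Answer: 8

Derivation:
Gen 0: 10100000
Gen 1 (rule 109): 11101111
Gen 2 (rule 182): 01010110
Gen 3 (rule 150): 11010001
Gen 4 (rule 18): 00001010
Gen 5 (rule 109): 11101110
Gen 6 (rule 182): 01010101
Gen 7 (rule 150): 11010101
Gen 8 (rule 18): 00000000
Gen 9 (rule 109): 11111111
Gen 10 (rule 182): 01111110
Gen 11 (rule 150): 10111101
Gen 12 (rule 18): 00000000
Gen 13 (rule 109): 11111111
Gen 14 (rule 182): 01111110
Gen 15 (rule 150): 10111101
Gen 16 (rule 18): 00000000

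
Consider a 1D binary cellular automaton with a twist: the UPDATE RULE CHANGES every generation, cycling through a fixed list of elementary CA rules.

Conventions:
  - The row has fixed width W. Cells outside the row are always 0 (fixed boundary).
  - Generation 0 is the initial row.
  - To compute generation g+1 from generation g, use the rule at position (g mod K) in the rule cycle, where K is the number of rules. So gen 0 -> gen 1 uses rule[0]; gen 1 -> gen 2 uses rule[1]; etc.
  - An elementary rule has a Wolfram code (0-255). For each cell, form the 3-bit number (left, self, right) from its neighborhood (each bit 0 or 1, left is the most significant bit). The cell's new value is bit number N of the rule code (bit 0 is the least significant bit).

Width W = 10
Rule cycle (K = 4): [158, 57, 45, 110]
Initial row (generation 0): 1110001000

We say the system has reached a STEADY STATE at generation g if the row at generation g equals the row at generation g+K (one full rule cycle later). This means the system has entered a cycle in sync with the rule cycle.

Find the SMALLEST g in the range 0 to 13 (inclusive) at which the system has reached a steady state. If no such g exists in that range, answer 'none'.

Answer: 13

Derivation:
Gen 0: 1110001000
Gen 1 (rule 158): 1101011100
Gen 2 (rule 57): 1010110011
Gen 3 (rule 45): 1111100010
Gen 4 (rule 110): 1000100110
Gen 5 (rule 158): 1101111101
Gen 6 (rule 57): 1011000010
Gen 7 (rule 45): 1110011010
Gen 8 (rule 110): 1010111110
Gen 9 (rule 158): 1010111101
Gen 10 (rule 57): 0101100010
Gen 11 (rule 45): 0111001010
Gen 12 (rule 110): 1101011110
Gen 13 (rule 158): 1001011101
Gen 14 (rule 57): 0100110010
Gen 15 (rule 45): 0100100010
Gen 16 (rule 110): 1101100110
Gen 17 (rule 158): 1001011101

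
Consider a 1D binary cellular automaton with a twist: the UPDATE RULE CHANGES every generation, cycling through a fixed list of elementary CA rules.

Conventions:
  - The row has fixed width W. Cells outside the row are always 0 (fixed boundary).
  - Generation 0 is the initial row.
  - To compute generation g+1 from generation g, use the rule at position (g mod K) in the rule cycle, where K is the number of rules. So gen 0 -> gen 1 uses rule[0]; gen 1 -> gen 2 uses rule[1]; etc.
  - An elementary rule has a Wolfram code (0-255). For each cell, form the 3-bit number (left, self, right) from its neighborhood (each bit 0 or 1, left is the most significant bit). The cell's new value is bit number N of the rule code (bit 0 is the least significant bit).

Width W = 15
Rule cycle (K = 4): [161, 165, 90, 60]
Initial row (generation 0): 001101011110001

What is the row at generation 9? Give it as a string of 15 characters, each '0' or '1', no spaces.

Gen 0: 001101011110001
Gen 1 (rule 161): 100010101100100
Gen 2 (rule 165): 101011110000101
Gen 3 (rule 90): 000010011001000
Gen 4 (rule 60): 000011010101100
Gen 5 (rule 161): 111000101010001
Gen 6 (rule 165): 010010111110101
Gen 7 (rule 90): 101100100010000
Gen 8 (rule 60): 111010110011000
Gen 9 (rule 161): 010101000000011

Answer: 010101000000011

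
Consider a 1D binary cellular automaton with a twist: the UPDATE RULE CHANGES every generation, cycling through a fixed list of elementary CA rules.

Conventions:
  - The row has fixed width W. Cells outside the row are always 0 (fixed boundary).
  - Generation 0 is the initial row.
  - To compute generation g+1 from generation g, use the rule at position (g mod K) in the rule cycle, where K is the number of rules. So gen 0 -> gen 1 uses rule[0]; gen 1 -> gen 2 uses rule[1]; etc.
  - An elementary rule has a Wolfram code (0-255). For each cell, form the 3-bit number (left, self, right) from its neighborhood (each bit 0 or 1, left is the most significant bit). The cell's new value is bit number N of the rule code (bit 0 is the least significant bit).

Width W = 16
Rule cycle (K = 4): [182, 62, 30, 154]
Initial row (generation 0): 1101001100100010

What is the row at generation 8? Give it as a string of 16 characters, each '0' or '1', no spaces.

Answer: 0001111011001000

Derivation:
Gen 0: 1101001100100010
Gen 1 (rule 182): 0011110011110111
Gen 2 (rule 62): 0110001110001100
Gen 3 (rule 30): 1101011001011010
Gen 4 (rule 154): 1000010110010001
Gen 5 (rule 182): 1100111001111011
Gen 6 (rule 62): 1011100111000110
Gen 7 (rule 30): 1010011100101101
Gen 8 (rule 154): 0001111011001000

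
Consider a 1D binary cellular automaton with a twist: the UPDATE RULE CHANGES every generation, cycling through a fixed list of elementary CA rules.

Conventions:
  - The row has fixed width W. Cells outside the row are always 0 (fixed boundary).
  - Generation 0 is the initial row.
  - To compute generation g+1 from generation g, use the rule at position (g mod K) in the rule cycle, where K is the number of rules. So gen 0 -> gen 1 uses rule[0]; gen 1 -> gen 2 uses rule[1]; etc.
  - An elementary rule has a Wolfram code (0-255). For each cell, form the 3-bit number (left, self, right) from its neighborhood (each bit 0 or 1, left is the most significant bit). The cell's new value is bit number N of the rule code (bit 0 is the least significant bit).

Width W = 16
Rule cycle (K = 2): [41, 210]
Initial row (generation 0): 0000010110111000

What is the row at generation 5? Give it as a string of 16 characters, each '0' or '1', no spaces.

Answer: 0100001010011100

Derivation:
Gen 0: 0000010110111000
Gen 1 (rule 41): 1111001101100011
Gen 2 (rule 210): 0111110100110101
Gen 3 (rule 41): 0100001000101010
Gen 4 (rule 210): 1010010101000001
Gen 5 (rule 41): 0100001010011100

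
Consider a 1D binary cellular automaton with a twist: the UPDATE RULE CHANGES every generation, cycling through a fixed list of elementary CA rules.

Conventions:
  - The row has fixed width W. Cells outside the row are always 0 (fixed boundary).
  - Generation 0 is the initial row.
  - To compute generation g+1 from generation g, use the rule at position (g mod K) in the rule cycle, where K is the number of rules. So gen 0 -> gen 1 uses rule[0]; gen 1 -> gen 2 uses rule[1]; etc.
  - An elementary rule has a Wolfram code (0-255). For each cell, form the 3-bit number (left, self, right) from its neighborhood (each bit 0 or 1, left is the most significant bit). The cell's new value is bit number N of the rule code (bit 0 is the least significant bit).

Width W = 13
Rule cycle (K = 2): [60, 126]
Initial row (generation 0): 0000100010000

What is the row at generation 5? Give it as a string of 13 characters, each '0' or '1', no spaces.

Answer: 0010010000100

Derivation:
Gen 0: 0000100010000
Gen 1 (rule 60): 0000110011000
Gen 2 (rule 126): 0001111111100
Gen 3 (rule 60): 0001000000010
Gen 4 (rule 126): 0011100000111
Gen 5 (rule 60): 0010010000100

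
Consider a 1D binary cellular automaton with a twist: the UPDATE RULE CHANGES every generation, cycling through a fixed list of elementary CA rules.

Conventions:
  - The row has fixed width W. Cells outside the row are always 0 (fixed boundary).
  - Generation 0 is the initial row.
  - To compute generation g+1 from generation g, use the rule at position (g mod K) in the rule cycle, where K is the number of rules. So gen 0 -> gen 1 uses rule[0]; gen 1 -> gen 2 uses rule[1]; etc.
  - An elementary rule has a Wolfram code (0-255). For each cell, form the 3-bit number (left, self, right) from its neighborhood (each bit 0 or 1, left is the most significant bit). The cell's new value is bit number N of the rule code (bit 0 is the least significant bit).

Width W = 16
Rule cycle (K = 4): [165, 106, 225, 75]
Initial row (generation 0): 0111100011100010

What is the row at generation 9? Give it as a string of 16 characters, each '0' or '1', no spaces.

Gen 0: 0111100011100010
Gen 1 (rule 165): 0011001001001010
Gen 2 (rule 106): 0111010010010100
Gen 3 (rule 225): 0011100000001001
Gen 4 (rule 75): 1110101111110010
Gen 5 (rule 165): 0101110111100010
Gen 6 (rule 106): 1011011100100100
Gen 7 (rule 225): 0101101100000001
Gen 8 (rule 75): 1001101101111110
Gen 9 (rule 165): 1000010010111100

Answer: 1000010010111100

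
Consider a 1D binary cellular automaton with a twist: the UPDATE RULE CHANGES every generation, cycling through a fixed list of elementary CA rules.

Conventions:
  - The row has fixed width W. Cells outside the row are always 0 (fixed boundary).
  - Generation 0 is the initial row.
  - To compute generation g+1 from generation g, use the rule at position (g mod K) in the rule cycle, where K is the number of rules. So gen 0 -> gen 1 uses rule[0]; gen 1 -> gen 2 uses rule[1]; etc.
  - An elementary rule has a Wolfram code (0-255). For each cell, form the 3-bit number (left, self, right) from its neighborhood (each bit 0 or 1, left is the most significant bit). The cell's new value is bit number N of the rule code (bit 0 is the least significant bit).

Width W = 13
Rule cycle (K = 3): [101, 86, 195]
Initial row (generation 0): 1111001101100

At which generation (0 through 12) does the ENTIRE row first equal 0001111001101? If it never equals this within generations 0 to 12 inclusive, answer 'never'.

Gen 0: 1111001101100
Gen 1 (rule 101): 0001000110101
Gen 2 (rule 86): 0011101010101
Gen 3 (rule 195): 1101100000000
Gen 4 (rule 101): 0110101111111
Gen 5 (rule 86): 1010100000001
Gen 6 (rule 195): 0000001111110
Gen 7 (rule 101): 1111100000010
Gen 8 (rule 86): 0000110000111
Gen 9 (rule 195): 1111010111011
Gen 10 (rule 101): 0001111001101
Gen 11 (rule 86): 0010001110101
Gen 12 (rule 195): 1100110110000

Answer: 10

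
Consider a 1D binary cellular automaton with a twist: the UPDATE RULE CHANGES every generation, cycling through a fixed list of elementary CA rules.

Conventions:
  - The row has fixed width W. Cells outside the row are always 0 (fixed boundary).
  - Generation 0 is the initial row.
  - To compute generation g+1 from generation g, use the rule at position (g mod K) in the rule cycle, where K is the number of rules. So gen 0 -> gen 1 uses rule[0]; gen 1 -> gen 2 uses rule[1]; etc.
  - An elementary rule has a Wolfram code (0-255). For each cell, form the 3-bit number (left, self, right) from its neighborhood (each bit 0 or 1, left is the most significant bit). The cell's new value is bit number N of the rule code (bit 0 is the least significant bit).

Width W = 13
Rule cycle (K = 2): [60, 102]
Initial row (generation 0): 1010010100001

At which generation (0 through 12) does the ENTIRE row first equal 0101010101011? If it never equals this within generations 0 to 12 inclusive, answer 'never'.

Answer: never

Derivation:
Gen 0: 1010010100001
Gen 1 (rule 60): 1111011110001
Gen 2 (rule 102): 0001100010011
Gen 3 (rule 60): 0001010011010
Gen 4 (rule 102): 0011110101110
Gen 5 (rule 60): 0010001111001
Gen 6 (rule 102): 0110010001011
Gen 7 (rule 60): 0101011001110
Gen 8 (rule 102): 1111101010010
Gen 9 (rule 60): 1000011111011
Gen 10 (rule 102): 1000100001101
Gen 11 (rule 60): 1100110001011
Gen 12 (rule 102): 0101010011101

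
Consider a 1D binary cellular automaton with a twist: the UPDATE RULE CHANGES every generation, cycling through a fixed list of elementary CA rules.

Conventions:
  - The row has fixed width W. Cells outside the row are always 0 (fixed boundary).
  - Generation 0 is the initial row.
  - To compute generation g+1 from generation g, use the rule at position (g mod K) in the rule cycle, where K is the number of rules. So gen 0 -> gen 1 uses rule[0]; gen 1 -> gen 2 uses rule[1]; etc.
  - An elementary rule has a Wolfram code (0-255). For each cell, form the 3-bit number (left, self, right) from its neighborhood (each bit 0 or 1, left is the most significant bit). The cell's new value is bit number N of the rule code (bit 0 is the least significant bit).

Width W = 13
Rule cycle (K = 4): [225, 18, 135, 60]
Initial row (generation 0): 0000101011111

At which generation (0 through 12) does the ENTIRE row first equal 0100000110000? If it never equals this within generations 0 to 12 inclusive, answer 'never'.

Gen 0: 0000101011111
Gen 1 (rule 225): 1110010101111
Gen 2 (rule 18): 0001100000000
Gen 3 (rule 135): 1110001111111
Gen 4 (rule 60): 1001001000000
Gen 5 (rule 225): 0000000011111
Gen 6 (rule 18): 0000000100000
Gen 7 (rule 135): 1111111101111
Gen 8 (rule 60): 1000000011000
Gen 9 (rule 225): 0011111001011
Gen 10 (rule 18): 0100000110000
Gen 11 (rule 135): 1101111000111
Gen 12 (rule 60): 1011000100100

Answer: 10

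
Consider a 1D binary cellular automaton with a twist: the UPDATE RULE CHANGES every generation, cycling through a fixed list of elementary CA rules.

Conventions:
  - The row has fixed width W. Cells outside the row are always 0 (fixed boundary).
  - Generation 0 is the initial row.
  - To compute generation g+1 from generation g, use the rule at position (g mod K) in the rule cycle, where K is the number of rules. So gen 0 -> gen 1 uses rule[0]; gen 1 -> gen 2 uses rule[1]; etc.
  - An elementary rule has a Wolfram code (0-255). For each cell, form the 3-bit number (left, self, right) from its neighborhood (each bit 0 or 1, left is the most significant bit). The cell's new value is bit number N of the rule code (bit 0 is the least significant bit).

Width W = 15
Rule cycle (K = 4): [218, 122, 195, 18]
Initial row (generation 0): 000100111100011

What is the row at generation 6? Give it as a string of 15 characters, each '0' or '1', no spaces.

Gen 0: 000100111100011
Gen 1 (rule 218): 001011111110111
Gen 2 (rule 122): 010110000011101
Gen 3 (rule 195): 100010111101100
Gen 4 (rule 18): 010100000000010
Gen 5 (rule 218): 100010000000101
Gen 6 (rule 122): 010101000001010

Answer: 010101000001010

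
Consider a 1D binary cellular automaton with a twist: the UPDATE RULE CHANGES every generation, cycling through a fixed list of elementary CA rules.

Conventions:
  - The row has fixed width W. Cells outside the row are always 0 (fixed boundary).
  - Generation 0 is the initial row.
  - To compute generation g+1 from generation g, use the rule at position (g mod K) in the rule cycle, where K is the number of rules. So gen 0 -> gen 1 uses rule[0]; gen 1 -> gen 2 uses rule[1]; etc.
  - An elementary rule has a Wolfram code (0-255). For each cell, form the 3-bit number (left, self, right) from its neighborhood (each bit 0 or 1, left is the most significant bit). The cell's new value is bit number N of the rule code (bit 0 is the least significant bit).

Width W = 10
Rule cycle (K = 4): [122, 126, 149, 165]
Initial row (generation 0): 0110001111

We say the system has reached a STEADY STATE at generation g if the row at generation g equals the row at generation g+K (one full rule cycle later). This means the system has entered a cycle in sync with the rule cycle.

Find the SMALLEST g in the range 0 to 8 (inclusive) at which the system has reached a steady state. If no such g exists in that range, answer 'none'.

Answer: 3

Derivation:
Gen 0: 0110001111
Gen 1 (rule 122): 1111011001
Gen 2 (rule 126): 1001111111
Gen 3 (rule 149): 1100111110
Gen 4 (rule 165): 0000011100
Gen 5 (rule 122): 0000110110
Gen 6 (rule 126): 0001111111
Gen 7 (rule 149): 1100111110
Gen 8 (rule 165): 0000011100
Gen 9 (rule 122): 0000110110
Gen 10 (rule 126): 0001111111
Gen 11 (rule 149): 1100111110
Gen 12 (rule 165): 0000011100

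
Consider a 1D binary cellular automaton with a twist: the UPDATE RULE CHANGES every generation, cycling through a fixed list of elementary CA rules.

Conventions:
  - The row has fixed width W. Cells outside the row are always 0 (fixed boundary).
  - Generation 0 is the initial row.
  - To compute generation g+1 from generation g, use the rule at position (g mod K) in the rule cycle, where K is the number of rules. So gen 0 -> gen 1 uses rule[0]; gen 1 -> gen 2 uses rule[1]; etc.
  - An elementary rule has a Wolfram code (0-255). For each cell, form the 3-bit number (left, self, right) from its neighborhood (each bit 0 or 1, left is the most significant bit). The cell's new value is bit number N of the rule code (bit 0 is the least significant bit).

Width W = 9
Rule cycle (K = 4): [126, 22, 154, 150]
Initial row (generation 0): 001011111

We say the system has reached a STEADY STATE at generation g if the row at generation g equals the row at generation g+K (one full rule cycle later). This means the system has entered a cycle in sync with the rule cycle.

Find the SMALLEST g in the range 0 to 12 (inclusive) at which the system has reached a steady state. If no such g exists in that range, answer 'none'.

Answer: 10

Derivation:
Gen 0: 001011111
Gen 1 (rule 126): 011110001
Gen 2 (rule 22): 100001011
Gen 3 (rule 154): 010010010
Gen 4 (rule 150): 111111111
Gen 5 (rule 126): 100000001
Gen 6 (rule 22): 110000011
Gen 7 (rule 154): 101000110
Gen 8 (rule 150): 101101001
Gen 9 (rule 126): 111111111
Gen 10 (rule 22): 000000000
Gen 11 (rule 154): 000000000
Gen 12 (rule 150): 000000000
Gen 13 (rule 126): 000000000
Gen 14 (rule 22): 000000000
Gen 15 (rule 154): 000000000
Gen 16 (rule 150): 000000000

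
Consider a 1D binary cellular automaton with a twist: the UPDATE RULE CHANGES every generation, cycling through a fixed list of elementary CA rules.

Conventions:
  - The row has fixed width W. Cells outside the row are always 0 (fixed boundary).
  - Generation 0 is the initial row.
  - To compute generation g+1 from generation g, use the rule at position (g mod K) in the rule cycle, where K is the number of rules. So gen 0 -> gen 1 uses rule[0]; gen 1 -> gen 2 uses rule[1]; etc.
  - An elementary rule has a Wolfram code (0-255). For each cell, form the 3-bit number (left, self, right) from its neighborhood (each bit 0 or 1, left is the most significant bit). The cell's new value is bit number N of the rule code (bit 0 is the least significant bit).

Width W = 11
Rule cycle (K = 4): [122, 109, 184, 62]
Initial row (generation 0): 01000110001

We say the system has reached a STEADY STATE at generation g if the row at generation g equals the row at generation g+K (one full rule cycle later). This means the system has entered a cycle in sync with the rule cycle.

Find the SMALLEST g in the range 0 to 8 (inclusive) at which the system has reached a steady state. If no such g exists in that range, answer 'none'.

Answer: none

Derivation:
Gen 0: 01000110001
Gen 1 (rule 122): 10101111010
Gen 2 (rule 109): 11111001110
Gen 3 (rule 184): 11110101101
Gen 4 (rule 62): 10001111011
Gen 5 (rule 122): 01011001111
Gen 6 (rule 109): 01111001001
Gen 7 (rule 184): 01110100100
Gen 8 (rule 62): 11001111110
Gen 9 (rule 122): 11111000011
Gen 10 (rule 109): 10001011011
Gen 11 (rule 184): 01000110110
Gen 12 (rule 62): 11101101101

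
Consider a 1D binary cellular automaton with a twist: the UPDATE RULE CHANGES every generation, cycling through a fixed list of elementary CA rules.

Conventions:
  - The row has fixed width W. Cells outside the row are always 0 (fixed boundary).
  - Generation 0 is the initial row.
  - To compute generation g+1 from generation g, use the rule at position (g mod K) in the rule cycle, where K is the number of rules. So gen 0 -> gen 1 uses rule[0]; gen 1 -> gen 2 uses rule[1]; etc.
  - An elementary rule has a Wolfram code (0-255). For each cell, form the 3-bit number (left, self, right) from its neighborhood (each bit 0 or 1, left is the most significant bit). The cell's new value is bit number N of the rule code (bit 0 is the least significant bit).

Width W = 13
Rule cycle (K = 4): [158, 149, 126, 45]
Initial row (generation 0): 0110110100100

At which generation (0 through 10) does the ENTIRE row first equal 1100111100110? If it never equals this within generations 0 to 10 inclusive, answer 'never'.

Gen 0: 0110110100100
Gen 1 (rule 158): 1100100111110
Gen 2 (rule 149): 0010110011101
Gen 3 (rule 126): 0111111110111
Gen 4 (rule 45): 0100000001100
Gen 5 (rule 158): 1110000011010
Gen 6 (rule 149): 0101111000011
Gen 7 (rule 126): 1111001100111
Gen 8 (rule 45): 1000001000100
Gen 9 (rule 158): 1100011101110
Gen 10 (rule 149): 0011001000101

Answer: never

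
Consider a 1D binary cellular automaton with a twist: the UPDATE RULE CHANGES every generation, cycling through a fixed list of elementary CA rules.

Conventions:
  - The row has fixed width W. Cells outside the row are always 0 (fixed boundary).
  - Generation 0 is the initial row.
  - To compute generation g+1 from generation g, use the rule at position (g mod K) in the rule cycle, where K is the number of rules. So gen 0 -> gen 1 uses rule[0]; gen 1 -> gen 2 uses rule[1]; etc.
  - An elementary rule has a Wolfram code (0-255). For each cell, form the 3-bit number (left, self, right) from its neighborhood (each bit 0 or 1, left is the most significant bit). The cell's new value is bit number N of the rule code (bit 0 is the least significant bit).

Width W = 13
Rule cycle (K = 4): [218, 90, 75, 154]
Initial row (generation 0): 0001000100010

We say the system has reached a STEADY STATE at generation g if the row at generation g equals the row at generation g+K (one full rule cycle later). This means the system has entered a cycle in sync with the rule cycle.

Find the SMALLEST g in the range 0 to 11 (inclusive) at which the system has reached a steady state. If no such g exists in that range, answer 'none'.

Answer: 7

Derivation:
Gen 0: 0001000100010
Gen 1 (rule 218): 0010101010101
Gen 2 (rule 90): 0100000000000
Gen 3 (rule 75): 1001111111111
Gen 4 (rule 154): 0111111111110
Gen 5 (rule 218): 1111111111111
Gen 6 (rule 90): 1000000000001
Gen 7 (rule 75): 0011111111110
Gen 8 (rule 154): 0111111111101
Gen 9 (rule 218): 1111111111100
Gen 10 (rule 90): 1000000000110
Gen 11 (rule 75): 0011111111110
Gen 12 (rule 154): 0111111111101
Gen 13 (rule 218): 1111111111100
Gen 14 (rule 90): 1000000000110
Gen 15 (rule 75): 0011111111110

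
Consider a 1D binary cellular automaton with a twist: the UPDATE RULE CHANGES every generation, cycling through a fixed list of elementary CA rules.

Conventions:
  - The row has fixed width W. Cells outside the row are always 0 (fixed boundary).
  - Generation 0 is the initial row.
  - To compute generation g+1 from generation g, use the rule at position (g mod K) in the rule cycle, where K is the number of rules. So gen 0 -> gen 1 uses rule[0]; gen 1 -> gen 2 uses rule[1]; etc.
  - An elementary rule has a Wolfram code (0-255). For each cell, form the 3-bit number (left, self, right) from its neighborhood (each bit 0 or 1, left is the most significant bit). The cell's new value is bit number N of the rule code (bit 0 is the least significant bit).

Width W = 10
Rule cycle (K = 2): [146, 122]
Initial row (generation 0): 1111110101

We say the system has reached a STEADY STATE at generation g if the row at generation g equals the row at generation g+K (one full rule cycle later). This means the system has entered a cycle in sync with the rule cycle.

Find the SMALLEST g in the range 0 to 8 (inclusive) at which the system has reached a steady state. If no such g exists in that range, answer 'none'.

Gen 0: 1111110101
Gen 1 (rule 146): 0111100000
Gen 2 (rule 122): 1100110000
Gen 3 (rule 146): 0011001000
Gen 4 (rule 122): 0111110100
Gen 5 (rule 146): 1011100010
Gen 6 (rule 122): 0110110101
Gen 7 (rule 146): 1000000000
Gen 8 (rule 122): 0100000000
Gen 9 (rule 146): 1010000000
Gen 10 (rule 122): 0101000000

Answer: none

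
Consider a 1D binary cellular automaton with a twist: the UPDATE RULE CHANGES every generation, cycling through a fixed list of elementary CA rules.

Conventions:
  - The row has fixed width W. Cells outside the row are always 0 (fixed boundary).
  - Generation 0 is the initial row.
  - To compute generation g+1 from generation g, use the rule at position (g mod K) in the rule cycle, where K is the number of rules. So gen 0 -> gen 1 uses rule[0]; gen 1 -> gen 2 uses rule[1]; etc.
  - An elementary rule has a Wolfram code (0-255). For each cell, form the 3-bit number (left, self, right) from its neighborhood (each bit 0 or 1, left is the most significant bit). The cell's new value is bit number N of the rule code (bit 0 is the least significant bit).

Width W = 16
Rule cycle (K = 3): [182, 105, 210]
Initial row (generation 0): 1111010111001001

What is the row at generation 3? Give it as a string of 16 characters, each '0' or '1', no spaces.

Gen 0: 1111010111001001
Gen 1 (rule 182): 0110111010111111
Gen 2 (rule 105): 0111101101100001
Gen 3 (rule 210): 1011100100110010

Answer: 1011100100110010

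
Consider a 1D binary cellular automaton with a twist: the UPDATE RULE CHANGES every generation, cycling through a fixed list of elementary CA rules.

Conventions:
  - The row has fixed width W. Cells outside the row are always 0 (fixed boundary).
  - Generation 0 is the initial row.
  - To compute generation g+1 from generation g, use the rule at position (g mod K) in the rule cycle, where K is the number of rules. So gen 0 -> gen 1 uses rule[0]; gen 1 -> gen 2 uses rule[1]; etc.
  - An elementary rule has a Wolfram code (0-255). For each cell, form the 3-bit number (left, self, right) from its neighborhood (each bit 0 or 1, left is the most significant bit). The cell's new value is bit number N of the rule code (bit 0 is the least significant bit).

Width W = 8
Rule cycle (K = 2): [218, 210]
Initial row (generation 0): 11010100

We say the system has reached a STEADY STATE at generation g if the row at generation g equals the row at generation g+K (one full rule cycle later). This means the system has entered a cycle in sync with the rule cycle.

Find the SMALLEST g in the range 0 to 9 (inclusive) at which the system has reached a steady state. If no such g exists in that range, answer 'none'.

Gen 0: 11010100
Gen 1 (rule 218): 11000010
Gen 2 (rule 210): 01100101
Gen 3 (rule 218): 11111000
Gen 4 (rule 210): 01111100
Gen 5 (rule 218): 11111110
Gen 6 (rule 210): 01111111
Gen 7 (rule 218): 11111111
Gen 8 (rule 210): 01111111
Gen 9 (rule 218): 11111111
Gen 10 (rule 210): 01111111
Gen 11 (rule 218): 11111111

Answer: 6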